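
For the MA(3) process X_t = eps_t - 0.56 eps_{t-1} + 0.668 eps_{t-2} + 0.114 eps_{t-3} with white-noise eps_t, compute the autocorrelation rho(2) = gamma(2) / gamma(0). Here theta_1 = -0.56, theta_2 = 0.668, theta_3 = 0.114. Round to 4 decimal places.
\rho(2) = 0.3408

For an MA(q) process with theta_0 = 1, the autocovariance is
  gamma(k) = sigma^2 * sum_{i=0..q-k} theta_i * theta_{i+k},
and rho(k) = gamma(k) / gamma(0). Sigma^2 cancels.
  numerator   = (1)*(0.668) + (-0.56)*(0.114) = 0.60416.
  denominator = (1)^2 + (-0.56)^2 + (0.668)^2 + (0.114)^2 = 1.77282.
  rho(2) = 0.60416 / 1.77282 = 0.3408.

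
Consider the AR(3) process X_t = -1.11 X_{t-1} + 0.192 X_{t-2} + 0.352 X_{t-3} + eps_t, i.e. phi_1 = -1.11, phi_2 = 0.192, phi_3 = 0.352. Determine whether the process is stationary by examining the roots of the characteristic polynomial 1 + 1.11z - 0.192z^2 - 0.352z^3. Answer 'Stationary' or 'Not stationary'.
\text{Stationary}

The AR(p) characteristic polynomial is P(z) = 1 + 1.11z - 0.192z^2 - 0.352z^3.
Stationarity requires all roots to lie outside the unit circle, i.e. |z| > 1 for every root.
Degree 3: look for a simple real root z0 first, then factor out (1 - z/z0) and solve the remaining quadratic.
Testing z0 = -1.25: P(-1.25) = 1 + (1.11)(-1.25) + (-0.192)(-1.25)^2 + (-0.352)(-1.25)^3
  = 1 + (-1.3875) + (-0.3) + (0.6875) = 0.  So z_0 = -1.25 is a root, |z_0| = 1.25.
Divide out the factor (1 + 0.8 z) = (1 - z/z0) (since 1/z0 = -0.8):
  P(z) = (1 + 0.8 z)(1 + (0.31) z + (-0.44) z^2)
  [check: z-coef 0.31 - (-0.8) = 1.11; z^2-coef -0.44 - (-0.8)(0.31) = -0.192; z^3-coef -(-0.8)(-0.44) = -0.352.]
Remaining roots from the quadratic factor 1 + (0.31) z + (-0.44) z^2:
  Set 1 + (0.31) z + (-0.44) z^2 = 0, i.e. a z^2 + b z + c = 0 with a = -0.44, b = 0.31, c = 1.
  Discriminant D = b^2 - 4ac = (0.31)^2 - 4*(-0.44)*1 = 0.0961 - (-1.76) = 1.8561.
  D >= 0, so the roots are real: z = (-b +/- sqrt(D)) / (2a) = (-0.31 +/- 1.362388) / (-0.88).
    z_1 = (-0.31 + 1.362388) / (-0.88) = -1.1959,   |z_1| = 1.1959.
    z_2 = (-0.31 - 1.362388) / (-0.88) = 1.9004,   |z_2| = 1.9004.
Moduli of all roots: 1.2500, 1.1959, 1.9004.
All moduli strictly greater than 1? Yes.
Verdict: Stationary.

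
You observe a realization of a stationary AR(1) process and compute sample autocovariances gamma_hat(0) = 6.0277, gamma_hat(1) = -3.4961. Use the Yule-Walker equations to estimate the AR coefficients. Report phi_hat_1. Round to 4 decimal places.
\hat\phi_{1} = -0.5800

The Yule-Walker equations for an AR(p) process read, in matrix form,
  Gamma_p phi = r_p,   with   (Gamma_p)_{ij} = gamma(|i - j|),
                       (r_p)_i = gamma(i),   i,j = 1..p.
Substitute the sample gammas (Toeplitz matrix and right-hand side of size 1):
  Gamma_p = [[6.0277]]
  r_p     = [-3.4961]
With p = 1 this is the single equation gamma(0) phi_1 = gamma(1):
  phi_hat_1 = gamma(1) / gamma(0) = -3.4961 / 6.0277 = -0.5800.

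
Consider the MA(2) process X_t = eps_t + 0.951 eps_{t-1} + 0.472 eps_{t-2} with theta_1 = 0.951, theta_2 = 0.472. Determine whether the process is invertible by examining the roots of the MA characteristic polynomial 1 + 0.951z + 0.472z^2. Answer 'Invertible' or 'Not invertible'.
\text{Invertible}

The MA(q) characteristic polynomial is P(z) = 1 + 0.951z + 0.472z^2.
Invertibility requires all roots to lie outside the unit circle, i.e. |z| > 1 for every root.
Set 1 + (0.951) z + (0.472) z^2 = 0, i.e. a z^2 + b z + c = 0 with a = 0.472, b = 0.951, c = 1.
Discriminant D = b^2 - 4ac = (0.951)^2 - 4*(0.472)*1 = 0.904401 - (1.888) = -0.983599.
D < 0, so the roots are the complex-conjugate pair z = (-b +/- i sqrt(-D)) / (2a) = -1.0074 +/- 1.0506i.
For a conjugate pair |z|^2 = z * conj(z) = (product of roots) = c/a = 1/(0.472) = 2.118644, so |z| = sqrt(2.118644) = 1.4556 for both roots.
Moduli of all roots: 1.4556, 1.4556.
All moduli strictly greater than 1? Yes.
Verdict: Invertible.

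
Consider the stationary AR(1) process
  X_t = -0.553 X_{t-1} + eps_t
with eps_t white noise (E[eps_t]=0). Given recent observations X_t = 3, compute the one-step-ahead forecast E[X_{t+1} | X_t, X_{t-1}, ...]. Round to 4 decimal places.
E[X_{t+1} \mid \mathcal F_t] = -1.6590

For an AR(p) model X_t = c + sum_i phi_i X_{t-i} + eps_t, the
one-step-ahead conditional mean is
  E[X_{t+1} | X_t, ...] = c + sum_i phi_i X_{t+1-i}.
Substitute known values:
  E[X_{t+1} | ...] = (-0.553) * (3)
                   = -1.6590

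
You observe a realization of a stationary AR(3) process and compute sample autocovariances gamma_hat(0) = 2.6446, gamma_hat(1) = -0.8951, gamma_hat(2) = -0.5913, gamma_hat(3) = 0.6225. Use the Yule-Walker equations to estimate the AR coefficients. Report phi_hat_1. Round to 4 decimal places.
\hat\phi_{1} = -0.4669

The Yule-Walker equations for an AR(p) process read, in matrix form,
  Gamma_p phi = r_p,   with   (Gamma_p)_{ij} = gamma(|i - j|),
                       (r_p)_i = gamma(i),   i,j = 1..p.
Substitute the sample gammas (Toeplitz matrix and right-hand side of size 3):
  Gamma_p = [[2.6446, -0.8951, -0.5913], [-0.8951, 2.6446, -0.8951], [-0.5913, -0.8951, 2.6446]]
  r_p     = [-0.8951, -0.5913, 0.6225]
Written out (R1..R3):
  (R1) 2.6446 phi_1 - 0.8951 phi_2 - 0.5913 phi_3 = -0.8951
  (R2) -0.8951 phi_1 + 2.6446 phi_2 - 0.8951 phi_3 = -0.5913
  (R3) -0.5913 phi_1 - 0.8951 phi_2 + 2.6446 phi_3 = 0.6225
Gaussian elimination:
  R2 <- R2 - (-0.8951/2.6446) R1 = R2 - (-0.338463) R1:  2.341642 phi_2 - 1.095233 phi_3 = -0.894258
  R3 <- R3 - (-0.5913/2.6446) R1 = R3 - (-0.223588) R1:  -1.095233 phi_2 + 2.512393 phi_3 = 0.422367
  R3 <- R3 - (-1.095233/2.341642) R2 = R3 - (-0.46772) R2:  2.00013 phi_3 = 0.004104
Back-substitution:
  phi_hat_3 = 0.004104 / 2.00013 = 0.002052
  phi_hat_2 = (-0.894258 - (-1.095233)(0.002052)) / 2.341642 = -0.380934
  phi_hat_1 = (-0.8951 - (-0.8951)(-0.380934) - (-0.5913)(0.002052)) / 2.6446 = -0.466937
So phi_hat = [-0.4669, -0.3809, 0.0021].
Therefore phi_hat_1 = -0.4669.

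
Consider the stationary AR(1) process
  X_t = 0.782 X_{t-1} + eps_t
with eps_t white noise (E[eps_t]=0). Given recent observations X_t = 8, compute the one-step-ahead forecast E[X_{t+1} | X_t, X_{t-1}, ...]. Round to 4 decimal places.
E[X_{t+1} \mid \mathcal F_t] = 6.2560

For an AR(p) model X_t = c + sum_i phi_i X_{t-i} + eps_t, the
one-step-ahead conditional mean is
  E[X_{t+1} | X_t, ...] = c + sum_i phi_i X_{t+1-i}.
Substitute known values:
  E[X_{t+1} | ...] = (0.782) * (8)
                   = 6.2560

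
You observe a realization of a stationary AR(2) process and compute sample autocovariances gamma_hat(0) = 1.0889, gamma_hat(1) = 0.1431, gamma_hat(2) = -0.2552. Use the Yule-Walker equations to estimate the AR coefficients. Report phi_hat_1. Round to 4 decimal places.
\hat\phi_{1} = 0.1651

The Yule-Walker equations for an AR(p) process read, in matrix form,
  Gamma_p phi = r_p,   with   (Gamma_p)_{ij} = gamma(|i - j|),
                       (r_p)_i = gamma(i),   i,j = 1..p.
Substitute the sample gammas (Toeplitz matrix and right-hand side of size 2):
  Gamma_p = [[1.0889, 0.1431], [0.1431, 1.0889]]
  r_p     = [0.1431, -0.2552]
Written out:
  1.0889 phi_1 + 0.1431 phi_2 = 0.1431
  0.1431 phi_1 + 1.0889 phi_2 = -0.2552
Solve by Cramer's rule:
  det = gamma(0)^2 - gamma(1)^2 = (1.0889)^2 - (0.1431)^2 = 1.18570321 - 0.02047761 = 1.1652256
  phi_hat_1 = [gamma(1) gamma(0) - gamma(1) gamma(2)] / det = [(0.1431)(1.0889) - (0.1431)(-0.2552)] / 1.1652256 = 0.19234071 / 1.1652256 = 0.1651
  phi_hat_2 = [gamma(0) gamma(2) - gamma(1)^2] / det = [(1.0889)(-0.2552) - (0.1431)^2] / 1.1652256 = -0.29836489 / 1.1652256 = -0.2561
So phi_hat = [0.1651, -0.2561].
Therefore phi_hat_1 = 0.1651.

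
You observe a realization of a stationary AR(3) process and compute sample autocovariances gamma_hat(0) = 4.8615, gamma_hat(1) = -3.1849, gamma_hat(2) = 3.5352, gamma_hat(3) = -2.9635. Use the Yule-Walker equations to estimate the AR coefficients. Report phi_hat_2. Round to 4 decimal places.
\hat\phi_{2} = 0.4920

The Yule-Walker equations for an AR(p) process read, in matrix form,
  Gamma_p phi = r_p,   with   (Gamma_p)_{ij} = gamma(|i - j|),
                       (r_p)_i = gamma(i),   i,j = 1..p.
Substitute the sample gammas (Toeplitz matrix and right-hand side of size 3):
  Gamma_p = [[4.8615, -3.1849, 3.5352], [-3.1849, 4.8615, -3.1849], [3.5352, -3.1849, 4.8615]]
  r_p     = [-3.1849, 3.5352, -2.9635]
Written out (R1..R3):
  (R1) 4.8615 phi_1 - 3.1849 phi_2 + 3.5352 phi_3 = -3.1849
  (R2) -3.1849 phi_1 + 4.8615 phi_2 - 3.1849 phi_3 = 3.5352
  (R3) 3.5352 phi_1 - 3.1849 phi_2 + 4.8615 phi_3 = -2.9635
Gaussian elimination:
  R2 <- R2 - (-3.1849/4.8615) R1 = R2 - (-0.655127) R1:  2.774986 phi_2 - 0.868895 phi_3 = 1.448686
  R3 <- R3 - (3.5352/4.8615) R1 = R3 - (0.727183) R1:  -0.868895 phi_2 + 2.290763 phi_3 = -0.647495
  R3 <- R3 - (-0.868895/2.774986) R2 = R3 - (-0.313117) R2:  2.018697 phi_3 = -0.193887
Back-substitution:
  phi_hat_3 = -0.193887 / 2.018697 = -0.096046
  phi_hat_2 = (1.448686 - (-0.868895)(-0.096046)) / 2.774986 = 0.491978
  phi_hat_1 = (-3.1849 - (-3.1849)(0.491978) - (3.5352)(-0.096046)) / 4.8615 = -0.262976
So phi_hat = [-0.2630, 0.4920, -0.0960].
Therefore phi_hat_2 = 0.4920.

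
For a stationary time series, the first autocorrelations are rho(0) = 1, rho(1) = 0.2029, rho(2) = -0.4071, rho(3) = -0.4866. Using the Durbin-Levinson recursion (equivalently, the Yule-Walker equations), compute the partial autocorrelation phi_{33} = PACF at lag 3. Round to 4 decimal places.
\phi_{33} = -0.3611

The PACF at lag k is phi_{kk}, the last component of the solution
to the Yule-Walker system G_k phi = r_k where
  (G_k)_{ij} = rho(|i - j|), (r_k)_i = rho(i), i,j = 1..k.
Equivalently, Durbin-Levinson gives phi_{kk} iteratively:
  phi_{11} = rho(1)
  phi_{kk} = [rho(k) - sum_{j=1..k-1} phi_{k-1,j} rho(k-j)]
            / [1 - sum_{j=1..k-1} phi_{k-1,j} rho(j)],
  phi_{k,j} = phi_{k-1,j} - phi_{kk} phi_{k-1,k-j},  j = 1..k-1.
Step k = 1:
  phi_11 = rho(1) = 0.2029.
Step k = 2:
  phi_22 = [rho(2) - phi_11 rho(1)] / [1 - phi_11 rho(1)] = [-0.4071 - (0.2029)(0.2029)] / [1 - (0.2029)(0.2029)]
         = -0.44826841 / 0.95883159 = -0.467515.
  Update: phi_21 = phi_11 - phi_22 phi_11 = 0.2029 - (-0.467515)(0.2029) = 0.297759.
Step k = 3:
  phi_33 = [rho(3) - phi_21 rho(2) - phi_22 rho(1)] / [1 - phi_21 rho(1) - phi_22 rho(2)]
    numerator   = -0.4866 - (0.297759)(-0.4071) - (-0.467515)(0.2029) = -0.27052352
    denominator = 1 - (0.297759)(0.2029) - (-0.467515)(-0.4071) = 0.74925926
  phi_33 = -0.27052352 / 0.74925926 = -0.3611.
Therefore phi_{33} = -0.3611.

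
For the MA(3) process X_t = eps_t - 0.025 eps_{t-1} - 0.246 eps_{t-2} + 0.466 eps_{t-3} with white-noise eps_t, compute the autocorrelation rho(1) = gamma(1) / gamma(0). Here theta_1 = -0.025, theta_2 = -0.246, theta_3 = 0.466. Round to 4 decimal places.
\rho(1) = -0.1044

For an MA(q) process with theta_0 = 1, the autocovariance is
  gamma(k) = sigma^2 * sum_{i=0..q-k} theta_i * theta_{i+k},
and rho(k) = gamma(k) / gamma(0). Sigma^2 cancels.
  numerator   = (1)*(-0.025) + (-0.025)*(-0.246) + (-0.246)*(0.466) = -0.133486.
  denominator = (1)^2 + (-0.025)^2 + (-0.246)^2 + (0.466)^2 = 1.278297.
  rho(1) = -0.133486 / 1.278297 = -0.1044.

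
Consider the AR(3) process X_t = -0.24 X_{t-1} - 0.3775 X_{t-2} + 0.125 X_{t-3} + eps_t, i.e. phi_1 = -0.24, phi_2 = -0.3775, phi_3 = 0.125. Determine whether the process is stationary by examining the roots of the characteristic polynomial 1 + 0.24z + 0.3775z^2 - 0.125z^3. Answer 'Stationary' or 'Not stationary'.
\text{Stationary}

The AR(p) characteristic polynomial is P(z) = 1 + 0.24z + 0.3775z^2 - 0.125z^3.
Stationarity requires all roots to lie outside the unit circle, i.e. |z| > 1 for every root.
Degree 3: look for a simple real root z0 first, then factor out (1 - z/z0) and solve the remaining quadratic.
Testing z0 = 4: P(4) = 1 + (0.24)(4) + (0.3775)(4)^2 + (-0.125)(4)^3
  = 1 + (0.96) + (6.04) + (-8) = 0.  So z_0 = 4 is a root, |z_0| = 4.
Divide out the factor (1 - 0.25 z) = (1 - z/z0) (since 1/z0 = 0.25):
  P(z) = (1 - 0.25 z)(1 + (0.49) z + (0.5) z^2)
  [check: z-coef 0.49 - (0.25) = 0.24; z^2-coef 0.5 - (0.25)(0.49) = 0.3775; z^3-coef -(0.25)(0.5) = -0.125.]
Remaining roots from the quadratic factor 1 + (0.49) z + (0.5) z^2:
  Set 1 + (0.49) z + (0.5) z^2 = 0, i.e. a z^2 + b z + c = 0 with a = 0.5, b = 0.49, c = 1.
  Discriminant D = b^2 - 4ac = (0.49)^2 - 4*(0.5)*1 = 0.2401 - (2) = -1.7599.
  D < 0, so the roots are the complex-conjugate pair z = (-b +/- i sqrt(-D)) / (2a) = -0.49 +/- 1.3266i.
  For a conjugate pair |z|^2 = z * conj(z) = (product of roots) = c/a = 1/(0.5) = 2, so |z| = sqrt(2) = 1.4142 for both roots.
Moduli of all roots: 4.0000, 1.4142, 1.4142.
All moduli strictly greater than 1? Yes.
Verdict: Stationary.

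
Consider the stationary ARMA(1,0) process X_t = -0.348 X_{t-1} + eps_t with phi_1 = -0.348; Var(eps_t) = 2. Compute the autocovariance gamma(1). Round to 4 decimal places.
\gamma(1) = -0.7919

Multiply the model equation by X_{t-k} and take expectations. With theta_0 = psi_0 = 1 and psi_j the MA(infinity) weights, this gives
  gamma(k) - sum_i phi_i gamma(k-i) = c_k,
  c_k = sigma^2 * sum_{j=k..q} theta_j psi_{j-k}   (c_k = 0 for k > q),
using gamma(-m) = gamma(m).
Pure AR (q = 0): c_0 = sigma^2 = 2, c_k = 0 for k >= 1.
Equations for k = 0 and k = 1 (AR order 1):
  gamma(0) = phi_1 gamma(1) + c_0
  gamma(1) = phi_1 gamma(0) + c_1
Substituting the second into the first: gamma(0) (1 - phi_1^2) = c_0 + phi_1 c_1, so
  gamma(0) = c_0 / (1 - phi_1^2) = 2 / (1 - (-0.348)^2) = 2 / 0.878896 = 2.275582.
  gamma(1) = phi_1 gamma(0) = (-0.348)(2.275582) = -0.791903.
Therefore gamma(1) = -0.7919 (to 4 decimal places).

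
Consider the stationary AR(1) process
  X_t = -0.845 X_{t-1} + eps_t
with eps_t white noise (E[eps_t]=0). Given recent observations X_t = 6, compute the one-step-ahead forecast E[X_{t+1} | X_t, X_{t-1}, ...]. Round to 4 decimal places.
E[X_{t+1} \mid \mathcal F_t] = -5.0700

For an AR(p) model X_t = c + sum_i phi_i X_{t-i} + eps_t, the
one-step-ahead conditional mean is
  E[X_{t+1} | X_t, ...] = c + sum_i phi_i X_{t+1-i}.
Substitute known values:
  E[X_{t+1} | ...] = (-0.845) * (6)
                   = -5.0700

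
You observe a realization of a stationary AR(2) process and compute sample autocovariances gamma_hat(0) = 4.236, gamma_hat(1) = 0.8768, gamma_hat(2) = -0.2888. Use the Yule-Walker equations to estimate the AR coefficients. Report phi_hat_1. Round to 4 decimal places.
\hat\phi_{1} = 0.2310

The Yule-Walker equations for an AR(p) process read, in matrix form,
  Gamma_p phi = r_p,   with   (Gamma_p)_{ij} = gamma(|i - j|),
                       (r_p)_i = gamma(i),   i,j = 1..p.
Substitute the sample gammas (Toeplitz matrix and right-hand side of size 2):
  Gamma_p = [[4.236, 0.8768], [0.8768, 4.236]]
  r_p     = [0.8768, -0.2888]
Written out:
  4.236 phi_1 + 0.8768 phi_2 = 0.8768
  0.8768 phi_1 + 4.236 phi_2 = -0.2888
Solve by Cramer's rule:
  det = gamma(0)^2 - gamma(1)^2 = (4.236)^2 - (0.8768)^2 = 17.943696 - 0.76877824 = 17.17491776
  phi_hat_1 = [gamma(1) gamma(0) - gamma(1) gamma(2)] / det = [(0.8768)(4.236) - (0.8768)(-0.2888)] / 17.17491776 = 3.96734464 / 17.17491776 = 0.231
  phi_hat_2 = [gamma(0) gamma(2) - gamma(1)^2] / det = [(4.236)(-0.2888) - (0.8768)^2] / 17.17491776 = -1.99213504 / 17.17491776 = -0.116
So phi_hat = [0.2310, -0.1160].
Therefore phi_hat_1 = 0.2310.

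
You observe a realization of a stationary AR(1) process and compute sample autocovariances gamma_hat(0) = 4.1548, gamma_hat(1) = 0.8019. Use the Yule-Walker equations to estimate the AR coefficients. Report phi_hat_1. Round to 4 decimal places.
\hat\phi_{1} = 0.1930

The Yule-Walker equations for an AR(p) process read, in matrix form,
  Gamma_p phi = r_p,   with   (Gamma_p)_{ij} = gamma(|i - j|),
                       (r_p)_i = gamma(i),   i,j = 1..p.
Substitute the sample gammas (Toeplitz matrix and right-hand side of size 1):
  Gamma_p = [[4.1548]]
  r_p     = [0.8019]
With p = 1 this is the single equation gamma(0) phi_1 = gamma(1):
  phi_hat_1 = gamma(1) / gamma(0) = 0.8019 / 4.1548 = 0.1930.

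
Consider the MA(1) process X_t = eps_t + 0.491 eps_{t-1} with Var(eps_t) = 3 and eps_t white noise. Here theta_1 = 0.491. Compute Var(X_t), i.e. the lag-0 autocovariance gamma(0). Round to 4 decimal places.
\gamma(0) = 3.7232

For an MA(q) process X_t = eps_t + sum_i theta_i eps_{t-i} with
Var(eps_t) = sigma^2, the variance is
  gamma(0) = sigma^2 * (1 + sum_i theta_i^2).
  sum_i theta_i^2 = (0.491)^2 = 0.241081.
  gamma(0) = 3 * (1 + 0.241081) = 3 * 1.241081 = 3.723243, which rounds to 3.7232.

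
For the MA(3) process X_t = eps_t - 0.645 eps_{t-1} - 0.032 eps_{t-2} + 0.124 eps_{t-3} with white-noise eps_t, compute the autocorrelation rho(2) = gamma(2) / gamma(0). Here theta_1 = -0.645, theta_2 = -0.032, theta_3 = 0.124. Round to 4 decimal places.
\rho(2) = -0.0782

For an MA(q) process with theta_0 = 1, the autocovariance is
  gamma(k) = sigma^2 * sum_{i=0..q-k} theta_i * theta_{i+k},
and rho(k) = gamma(k) / gamma(0). Sigma^2 cancels.
  numerator   = (1)*(-0.032) + (-0.645)*(0.124) = -0.11198.
  denominator = (1)^2 + (-0.645)^2 + (-0.032)^2 + (0.124)^2 = 1.432425.
  rho(2) = -0.11198 / 1.432425 = -0.0782.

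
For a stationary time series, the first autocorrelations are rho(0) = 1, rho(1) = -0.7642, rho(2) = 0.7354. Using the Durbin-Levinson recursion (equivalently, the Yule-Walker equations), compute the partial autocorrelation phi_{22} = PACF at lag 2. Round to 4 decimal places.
\phi_{22} = 0.3639

The PACF at lag k is phi_{kk}, the last component of the solution
to the Yule-Walker system G_k phi = r_k where
  (G_k)_{ij} = rho(|i - j|), (r_k)_i = rho(i), i,j = 1..k.
Equivalently, Durbin-Levinson gives phi_{kk} iteratively:
  phi_{11} = rho(1)
  phi_{kk} = [rho(k) - sum_{j=1..k-1} phi_{k-1,j} rho(k-j)]
            / [1 - sum_{j=1..k-1} phi_{k-1,j} rho(j)],
  phi_{k,j} = phi_{k-1,j} - phi_{kk} phi_{k-1,k-j},  j = 1..k-1.
Step k = 1:
  phi_11 = rho(1) = -0.7642.
Step k = 2:
  phi_22 = [rho(2) - phi_11 rho(1)] / [1 - phi_11 rho(1)] = [0.7354 - (-0.7642)(-0.7642)] / [1 - (-0.7642)(-0.7642)]
         = 0.15139836 / 0.41599836 = 0.3639.
Therefore phi_{22} = 0.3639.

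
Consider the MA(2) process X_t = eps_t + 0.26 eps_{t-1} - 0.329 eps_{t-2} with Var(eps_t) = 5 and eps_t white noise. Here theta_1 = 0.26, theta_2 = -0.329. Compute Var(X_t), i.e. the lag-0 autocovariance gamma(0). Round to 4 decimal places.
\gamma(0) = 5.8792

For an MA(q) process X_t = eps_t + sum_i theta_i eps_{t-i} with
Var(eps_t) = sigma^2, the variance is
  gamma(0) = sigma^2 * (1 + sum_i theta_i^2).
  sum_i theta_i^2 = (0.26)^2 + (-0.329)^2 = 0.0676 + 0.108241 = 0.175841.
  gamma(0) = 5 * (1 + 0.175841) = 5 * 1.175841 = 5.879205, which rounds to 5.8792.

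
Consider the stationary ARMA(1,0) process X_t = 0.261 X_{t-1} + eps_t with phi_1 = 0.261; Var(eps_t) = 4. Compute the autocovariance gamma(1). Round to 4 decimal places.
\gamma(1) = 1.1203

Multiply the model equation by X_{t-k} and take expectations. With theta_0 = psi_0 = 1 and psi_j the MA(infinity) weights, this gives
  gamma(k) - sum_i phi_i gamma(k-i) = c_k,
  c_k = sigma^2 * sum_{j=k..q} theta_j psi_{j-k}   (c_k = 0 for k > q),
using gamma(-m) = gamma(m).
Pure AR (q = 0): c_0 = sigma^2 = 4, c_k = 0 for k >= 1.
Equations for k = 0 and k = 1 (AR order 1):
  gamma(0) = phi_1 gamma(1) + c_0
  gamma(1) = phi_1 gamma(0) + c_1
Substituting the second into the first: gamma(0) (1 - phi_1^2) = c_0 + phi_1 c_1, so
  gamma(0) = c_0 / (1 - phi_1^2) = 4 / (1 - (0.261)^2) = 4 / 0.931879 = 4.292403.
  gamma(1) = phi_1 gamma(0) = (0.261)(4.292403) = 1.120317.
Therefore gamma(1) = 1.1203 (to 4 decimal places).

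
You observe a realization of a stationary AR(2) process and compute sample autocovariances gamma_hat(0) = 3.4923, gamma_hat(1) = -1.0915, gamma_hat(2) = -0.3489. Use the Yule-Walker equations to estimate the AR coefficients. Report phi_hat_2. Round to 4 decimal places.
\hat\phi_{2} = -0.2190

The Yule-Walker equations for an AR(p) process read, in matrix form,
  Gamma_p phi = r_p,   with   (Gamma_p)_{ij} = gamma(|i - j|),
                       (r_p)_i = gamma(i),   i,j = 1..p.
Substitute the sample gammas (Toeplitz matrix and right-hand side of size 2):
  Gamma_p = [[3.4923, -1.0915], [-1.0915, 3.4923]]
  r_p     = [-1.0915, -0.3489]
Written out:
  3.4923 phi_1 - 1.0915 phi_2 = -1.0915
  -1.0915 phi_1 + 3.4923 phi_2 = -0.3489
Solve by Cramer's rule:
  det = gamma(0)^2 - gamma(1)^2 = (3.4923)^2 - (-1.0915)^2 = 12.19615929 - 1.19137225 = 11.00478704
  phi_hat_1 = [gamma(1) gamma(0) - gamma(1) gamma(2)] / det = [(-1.0915)(3.4923) - (-1.0915)(-0.3489)] / 11.00478704 = -4.1926698 / 11.00478704 = -0.381
  phi_hat_2 = [gamma(0) gamma(2) - gamma(1)^2] / det = [(3.4923)(-0.3489) - (-1.0915)^2] / 11.00478704 = -2.40983572 / 11.00478704 = -0.219
So phi_hat = [-0.3810, -0.2190].
Therefore phi_hat_2 = -0.2190.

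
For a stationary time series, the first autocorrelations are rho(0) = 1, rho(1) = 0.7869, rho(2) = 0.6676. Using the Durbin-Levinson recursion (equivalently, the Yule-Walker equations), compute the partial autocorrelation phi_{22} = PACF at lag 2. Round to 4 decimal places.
\phi_{22} = 0.1271

The PACF at lag k is phi_{kk}, the last component of the solution
to the Yule-Walker system G_k phi = r_k where
  (G_k)_{ij} = rho(|i - j|), (r_k)_i = rho(i), i,j = 1..k.
Equivalently, Durbin-Levinson gives phi_{kk} iteratively:
  phi_{11} = rho(1)
  phi_{kk} = [rho(k) - sum_{j=1..k-1} phi_{k-1,j} rho(k-j)]
            / [1 - sum_{j=1..k-1} phi_{k-1,j} rho(j)],
  phi_{k,j} = phi_{k-1,j} - phi_{kk} phi_{k-1,k-j},  j = 1..k-1.
Step k = 1:
  phi_11 = rho(1) = 0.7869.
Step k = 2:
  phi_22 = [rho(2) - phi_11 rho(1)] / [1 - phi_11 rho(1)] = [0.6676 - (0.7869)(0.7869)] / [1 - (0.7869)(0.7869)]
         = 0.04838839 / 0.38078839 = 0.1271.
Therefore phi_{22} = 0.1271.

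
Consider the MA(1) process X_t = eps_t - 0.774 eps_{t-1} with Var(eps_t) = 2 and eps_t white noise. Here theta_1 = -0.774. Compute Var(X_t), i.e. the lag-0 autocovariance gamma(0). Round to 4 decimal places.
\gamma(0) = 3.1982

For an MA(q) process X_t = eps_t + sum_i theta_i eps_{t-i} with
Var(eps_t) = sigma^2, the variance is
  gamma(0) = sigma^2 * (1 + sum_i theta_i^2).
  sum_i theta_i^2 = (-0.774)^2 = 0.599076.
  gamma(0) = 2 * (1 + 0.599076) = 2 * 1.599076 = 3.198152, which rounds to 3.1982.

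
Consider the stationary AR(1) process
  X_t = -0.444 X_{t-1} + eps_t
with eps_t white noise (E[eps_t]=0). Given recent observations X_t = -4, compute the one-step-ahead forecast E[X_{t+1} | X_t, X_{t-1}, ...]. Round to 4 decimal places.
E[X_{t+1} \mid \mathcal F_t] = 1.7760

For an AR(p) model X_t = c + sum_i phi_i X_{t-i} + eps_t, the
one-step-ahead conditional mean is
  E[X_{t+1} | X_t, ...] = c + sum_i phi_i X_{t+1-i}.
Substitute known values:
  E[X_{t+1} | ...] = (-0.444) * (-4)
                   = 1.7760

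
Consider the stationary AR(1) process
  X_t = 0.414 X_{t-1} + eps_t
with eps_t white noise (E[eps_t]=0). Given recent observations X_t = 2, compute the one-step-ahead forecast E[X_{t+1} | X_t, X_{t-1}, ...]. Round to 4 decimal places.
E[X_{t+1} \mid \mathcal F_t] = 0.8280

For an AR(p) model X_t = c + sum_i phi_i X_{t-i} + eps_t, the
one-step-ahead conditional mean is
  E[X_{t+1} | X_t, ...] = c + sum_i phi_i X_{t+1-i}.
Substitute known values:
  E[X_{t+1} | ...] = (0.414) * (2)
                   = 0.8280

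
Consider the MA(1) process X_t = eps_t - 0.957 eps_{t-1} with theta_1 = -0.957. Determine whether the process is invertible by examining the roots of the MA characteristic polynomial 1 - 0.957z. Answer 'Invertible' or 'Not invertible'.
\text{Invertible}

The MA(q) characteristic polynomial is P(z) = 1 - 0.957z.
Invertibility requires all roots to lie outside the unit circle, i.e. |z| > 1 for every root.
This is linear in z: 1 + (-0.957) z = 0  =>  z = -1/(-0.957) = 1.044932,  |z| = 1.044932.
Moduli of all roots: 1.0449.
All moduli strictly greater than 1? Yes.
Verdict: Invertible.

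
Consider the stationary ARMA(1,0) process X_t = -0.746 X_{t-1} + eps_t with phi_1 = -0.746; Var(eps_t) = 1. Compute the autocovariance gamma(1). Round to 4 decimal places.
\gamma(1) = -1.6821

Multiply the model equation by X_{t-k} and take expectations. With theta_0 = psi_0 = 1 and psi_j the MA(infinity) weights, this gives
  gamma(k) - sum_i phi_i gamma(k-i) = c_k,
  c_k = sigma^2 * sum_{j=k..q} theta_j psi_{j-k}   (c_k = 0 for k > q),
using gamma(-m) = gamma(m).
Pure AR (q = 0): c_0 = sigma^2 = 1, c_k = 0 for k >= 1.
Equations for k = 0 and k = 1 (AR order 1):
  gamma(0) = phi_1 gamma(1) + c_0
  gamma(1) = phi_1 gamma(0) + c_1
Substituting the second into the first: gamma(0) (1 - phi_1^2) = c_0 + phi_1 c_1, so
  gamma(0) = c_0 / (1 - phi_1^2) = 1 / (1 - (-0.746)^2) = 1 / 0.443484 = 2.254873.
  gamma(1) = phi_1 gamma(0) = (-0.746)(2.254873) = -1.682135.
Therefore gamma(1) = -1.6821 (to 4 decimal places).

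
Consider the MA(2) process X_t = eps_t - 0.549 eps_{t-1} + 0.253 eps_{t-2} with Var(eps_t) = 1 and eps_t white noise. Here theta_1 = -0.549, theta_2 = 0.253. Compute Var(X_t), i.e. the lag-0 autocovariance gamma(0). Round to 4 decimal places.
\gamma(0) = 1.3654

For an MA(q) process X_t = eps_t + sum_i theta_i eps_{t-i} with
Var(eps_t) = sigma^2, the variance is
  gamma(0) = sigma^2 * (1 + sum_i theta_i^2).
  sum_i theta_i^2 = (-0.549)^2 + (0.253)^2 = 0.301401 + 0.064009 = 0.36541.
  gamma(0) = 1 * (1 + 0.36541) = 1 * 1.36541 = 1.36541, which rounds to 1.3654.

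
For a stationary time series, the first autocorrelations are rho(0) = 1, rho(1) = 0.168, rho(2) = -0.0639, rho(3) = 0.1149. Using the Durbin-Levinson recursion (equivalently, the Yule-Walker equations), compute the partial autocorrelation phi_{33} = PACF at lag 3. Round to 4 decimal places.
\phi_{33} = 0.1481

The PACF at lag k is phi_{kk}, the last component of the solution
to the Yule-Walker system G_k phi = r_k where
  (G_k)_{ij} = rho(|i - j|), (r_k)_i = rho(i), i,j = 1..k.
Equivalently, Durbin-Levinson gives phi_{kk} iteratively:
  phi_{11} = rho(1)
  phi_{kk} = [rho(k) - sum_{j=1..k-1} phi_{k-1,j} rho(k-j)]
            / [1 - sum_{j=1..k-1} phi_{k-1,j} rho(j)],
  phi_{k,j} = phi_{k-1,j} - phi_{kk} phi_{k-1,k-j},  j = 1..k-1.
Step k = 1:
  phi_11 = rho(1) = 0.168.
Step k = 2:
  phi_22 = [rho(2) - phi_11 rho(1)] / [1 - phi_11 rho(1)] = [-0.0639 - (0.168)(0.168)] / [1 - (0.168)(0.168)]
         = -0.092124 / 0.971776 = -0.0948.
  Update: phi_21 = phi_11 - phi_22 phi_11 = 0.168 - (-0.0948)(0.168) = 0.183926.
Step k = 3:
  phi_33 = [rho(3) - phi_21 rho(2) - phi_22 rho(1)] / [1 - phi_21 rho(1) - phi_22 rho(2)]
    numerator   = 0.1149 - (0.183926)(-0.0639) - (-0.0948)(0.168) = 0.14257923
    denominator = 1 - (0.183926)(0.168) - (-0.0948)(-0.0639) = 0.96304268
  phi_33 = 0.14257923 / 0.96304268 = 0.1481.
Therefore phi_{33} = 0.1481.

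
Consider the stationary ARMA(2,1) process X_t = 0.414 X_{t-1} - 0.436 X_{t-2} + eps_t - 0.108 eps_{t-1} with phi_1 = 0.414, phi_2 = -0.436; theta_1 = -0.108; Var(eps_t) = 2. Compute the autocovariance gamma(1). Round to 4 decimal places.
\gamma(1) = 0.5868

Multiply the model equation by X_{t-k} and take expectations. With theta_0 = psi_0 = 1 and psi_j the MA(infinity) weights, this gives
  gamma(k) - sum_i phi_i gamma(k-i) = c_k,
  c_k = sigma^2 * sum_{j=k..q} theta_j psi_{j-k}   (c_k = 0 for k > q),
using gamma(-m) = gamma(m).
psi-weights needed (psi_j = theta_j + sum_i phi_i psi_{j-i}):
  psi_1 = theta_1 + phi_1 = -0.108 + (0.414) = 0.306
Right-hand sides:
  c_0 = sigma^2 (1 + theta_1 psi_1) = 2 * (1 + (-0.108)(0.306)) = 2 * 0.966952 = 1.933904
  c_1 = sigma^2 theta_1 = 2 * (-0.108) = -0.216
  c_2 = 0
Equations for k = 0, 1, 2 (AR order 2, c_2 = 0):
  (E0) gamma(0) = phi_1 gamma(1) + phi_2 gamma(2) + c_0
  (E1) gamma(1) = phi_1 gamma(0) + phi_2 gamma(1) + c_1
  (E2) gamma(2) = phi_1 gamma(1) + phi_2 gamma(0)
From (E1): gamma(1) = A gamma(0) + B with
  A = phi_1 / (1 - phi_2) = 0.414 / 1.436 = 0.288301,   B = c_1 / (1 - phi_2) = -0.216 / 1.436 = -0.150418.
Insert (E2) into (E0): gamma(0) (1 - phi_2^2) = phi_1 (1 + phi_2) gamma(1) + c_0.
  phi_1 (1 + phi_2) = (0.414)(0.564) = 0.233496,   1 - phi_2^2 = 0.809904.
Replace gamma(1) by A gamma(0) + B and collect gamma(0):
  gamma(0) [0.809904 - (0.233496)(0.288301)] = (0.233496)(-0.150418) + 1.933904
  gamma(0) * 0.742587 = 1.898782
  gamma(0) = 1.898782 / 0.742587 = 2.556983.
  gamma(1) = A gamma(0) + B = (0.288301)(2.556983) + (-0.150418) = 0.586762.
Therefore gamma(1) = 0.5868 (to 4 decimal places).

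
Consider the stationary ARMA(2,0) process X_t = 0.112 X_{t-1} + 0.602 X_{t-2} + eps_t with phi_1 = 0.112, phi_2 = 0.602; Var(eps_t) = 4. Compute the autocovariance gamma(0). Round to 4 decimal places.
\gamma(0) = 6.8131

Multiply the model equation by X_{t-k} and take expectations. With theta_0 = psi_0 = 1 and psi_j the MA(infinity) weights, this gives
  gamma(k) - sum_i phi_i gamma(k-i) = c_k,
  c_k = sigma^2 * sum_{j=k..q} theta_j psi_{j-k}   (c_k = 0 for k > q),
using gamma(-m) = gamma(m).
Pure AR (q = 0): c_0 = sigma^2 = 4, c_k = 0 for k >= 1.
Equations for k = 0, 1, 2 (AR order 2, c_2 = 0):
  (E0) gamma(0) = phi_1 gamma(1) + phi_2 gamma(2) + c_0
  (E1) gamma(1) = phi_1 gamma(0) + phi_2 gamma(1) + c_1
  (E2) gamma(2) = phi_1 gamma(1) + phi_2 gamma(0)
From (E1): gamma(1) = A gamma(0) + B with
  A = phi_1 / (1 - phi_2) = 0.112 / 0.398 = 0.281407,   B = c_1 / (1 - phi_2) = 0 / 0.398 = 0.
Insert (E2) into (E0): gamma(0) (1 - phi_2^2) = phi_1 (1 + phi_2) gamma(1) + c_0.
  phi_1 (1 + phi_2) = (0.112)(1.602) = 0.179424,   1 - phi_2^2 = 0.637596.
Replace gamma(1) by A gamma(0) + B and collect gamma(0):
  gamma(0) [0.637596 - (0.179424)(0.281407)] = c_0 = 4
  gamma(0) * 0.587105 = 4
  gamma(0) = 4 / 0.587105 = 6.813093.
Therefore gamma(0) = 6.8131 (to 4 decimal places).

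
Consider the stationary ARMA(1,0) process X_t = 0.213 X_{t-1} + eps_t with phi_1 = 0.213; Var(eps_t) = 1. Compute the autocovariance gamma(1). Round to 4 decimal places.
\gamma(1) = 0.2231

Multiply the model equation by X_{t-k} and take expectations. With theta_0 = psi_0 = 1 and psi_j the MA(infinity) weights, this gives
  gamma(k) - sum_i phi_i gamma(k-i) = c_k,
  c_k = sigma^2 * sum_{j=k..q} theta_j psi_{j-k}   (c_k = 0 for k > q),
using gamma(-m) = gamma(m).
Pure AR (q = 0): c_0 = sigma^2 = 1, c_k = 0 for k >= 1.
Equations for k = 0 and k = 1 (AR order 1):
  gamma(0) = phi_1 gamma(1) + c_0
  gamma(1) = phi_1 gamma(0) + c_1
Substituting the second into the first: gamma(0) (1 - phi_1^2) = c_0 + phi_1 c_1, so
  gamma(0) = c_0 / (1 - phi_1^2) = 1 / (1 - (0.213)^2) = 1 / 0.954631 = 1.047525.
  gamma(1) = phi_1 gamma(0) = (0.213)(1.047525) = 0.223123.
Therefore gamma(1) = 0.2231 (to 4 decimal places).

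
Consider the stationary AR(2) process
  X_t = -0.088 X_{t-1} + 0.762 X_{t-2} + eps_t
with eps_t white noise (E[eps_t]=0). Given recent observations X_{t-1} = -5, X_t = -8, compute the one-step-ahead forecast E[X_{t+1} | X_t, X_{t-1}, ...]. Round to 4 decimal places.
E[X_{t+1} \mid \mathcal F_t] = -3.1060

For an AR(p) model X_t = c + sum_i phi_i X_{t-i} + eps_t, the
one-step-ahead conditional mean is
  E[X_{t+1} | X_t, ...] = c + sum_i phi_i X_{t+1-i}.
Substitute known values:
  E[X_{t+1} | ...] = (-0.088) * (-8) + (0.762) * (-5)
                   = -3.1060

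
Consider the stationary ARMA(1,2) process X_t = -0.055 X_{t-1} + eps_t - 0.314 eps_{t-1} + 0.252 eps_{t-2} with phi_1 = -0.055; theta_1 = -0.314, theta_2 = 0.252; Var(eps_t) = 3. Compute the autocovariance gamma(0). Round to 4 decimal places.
\gamma(0) = 3.6316

Multiply the model equation by X_{t-k} and take expectations. With theta_0 = psi_0 = 1 and psi_j the MA(infinity) weights, this gives
  gamma(k) - sum_i phi_i gamma(k-i) = c_k,
  c_k = sigma^2 * sum_{j=k..q} theta_j psi_{j-k}   (c_k = 0 for k > q),
using gamma(-m) = gamma(m).
psi-weights needed (psi_j = theta_j + sum_i phi_i psi_{j-i}):
  psi_1 = theta_1 + phi_1 = -0.314 + (-0.055) = -0.369
  psi_2 = theta_2 + phi_1 psi_1 = 0.252 + (-0.055)(-0.369) = 0.272295
Right-hand sides:
  c_0 = sigma^2 (1 + theta_1 psi_1 + theta_2 psi_2) = 3 * (1 + (-0.314)(-0.369) + (0.252)(0.272295)) = 3 * 1.184484 = 3.553453
  c_1 = sigma^2 (theta_1 + theta_2 psi_1) = 3 * (-0.314 + (0.252)(-0.369)) = -1.220964
  c_2 = sigma^2 theta_2 = 3 * (0.252) = 0.756
Equations for k = 0 and k = 1 (AR order 1):
  gamma(0) = phi_1 gamma(1) + c_0
  gamma(1) = phi_1 gamma(0) + c_1
Substituting the second into the first: gamma(0) (1 - phi_1^2) = c_0 + phi_1 c_1, so
  gamma(0) = (c_0 + phi_1 c_1) / (1 - phi_1^2) = (3.553453 + (-0.055)(-1.220964)) / (1 - (-0.055)^2) = 3.620606 / 0.996975 = 3.631592.
Therefore gamma(0) = 3.6316 (to 4 decimal places).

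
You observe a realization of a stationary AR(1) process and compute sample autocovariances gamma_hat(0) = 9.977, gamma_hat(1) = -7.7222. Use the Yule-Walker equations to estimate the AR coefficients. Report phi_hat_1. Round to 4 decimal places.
\hat\phi_{1} = -0.7740

The Yule-Walker equations for an AR(p) process read, in matrix form,
  Gamma_p phi = r_p,   with   (Gamma_p)_{ij} = gamma(|i - j|),
                       (r_p)_i = gamma(i),   i,j = 1..p.
Substitute the sample gammas (Toeplitz matrix and right-hand side of size 1):
  Gamma_p = [[9.977]]
  r_p     = [-7.7222]
With p = 1 this is the single equation gamma(0) phi_1 = gamma(1):
  phi_hat_1 = gamma(1) / gamma(0) = -7.7222 / 9.977 = -0.7740.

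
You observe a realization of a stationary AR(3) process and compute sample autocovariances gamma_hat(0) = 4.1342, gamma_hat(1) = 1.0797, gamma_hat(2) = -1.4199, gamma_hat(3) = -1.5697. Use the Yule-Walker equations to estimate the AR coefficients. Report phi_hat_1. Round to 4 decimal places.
\hat\phi_{1} = 0.2970

The Yule-Walker equations for an AR(p) process read, in matrix form,
  Gamma_p phi = r_p,   with   (Gamma_p)_{ij} = gamma(|i - j|),
                       (r_p)_i = gamma(i),   i,j = 1..p.
Substitute the sample gammas (Toeplitz matrix and right-hand side of size 3):
  Gamma_p = [[4.1342, 1.0797, -1.4199], [1.0797, 4.1342, 1.0797], [-1.4199, 1.0797, 4.1342]]
  r_p     = [1.0797, -1.4199, -1.5697]
Written out (R1..R3):
  (R1) 4.1342 phi_1 + 1.0797 phi_2 - 1.4199 phi_3 = 1.0797
  (R2) 1.0797 phi_1 + 4.1342 phi_2 + 1.0797 phi_3 = -1.4199
  (R3) -1.4199 phi_1 + 1.0797 phi_2 + 4.1342 phi_3 = -1.5697
Gaussian elimination:
  R2 <- R2 - (1.0797/4.1342) R1 = R2 - (0.261163) R1:  3.852222 phi_2 + 1.450525 phi_3 = -1.701878
  R3 <- R3 - (-1.4199/4.1342) R1 = R3 - (-0.343452) R1:  1.450525 phi_2 + 3.646532 phi_3 = -1.198875
  R3 <- R3 - (1.450525/3.852222) R2 = R3 - (0.376542) R2:  3.100348 phi_3 = -0.558045
Back-substitution:
  phi_hat_3 = -0.558045 / 3.100348 = -0.179994
  phi_hat_2 = (-1.701878 - (1.450525)(-0.179994)) / 3.852222 = -0.374016
  phi_hat_1 = (1.0797 - (1.0797)(-0.374016) - (-1.4199)(-0.179994)) / 4.1342 = 0.297023
So phi_hat = [0.2970, -0.3740, -0.1800].
Therefore phi_hat_1 = 0.2970.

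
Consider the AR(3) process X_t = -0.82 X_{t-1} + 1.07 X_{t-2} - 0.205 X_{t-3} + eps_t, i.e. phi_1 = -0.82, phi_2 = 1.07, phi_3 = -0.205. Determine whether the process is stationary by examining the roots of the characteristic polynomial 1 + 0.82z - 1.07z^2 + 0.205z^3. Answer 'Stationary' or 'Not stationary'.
\text{Not stationary}

The AR(p) characteristic polynomial is P(z) = 1 + 0.82z - 1.07z^2 + 0.205z^3.
Stationarity requires all roots to lie outside the unit circle, i.e. |z| > 1 for every root.
Degree 3: look for a simple real root z0 first, then factor out (1 - z/z0) and solve the remaining quadratic.
Testing z0 = 2: P(2) = 1 + (0.82)(2) + (-1.07)(2)^2 + (0.205)(2)^3
  = 1 + (1.64) + (-4.28) + (1.64) = 0.  So z_0 = 2 is a root, |z_0| = 2.
Divide out the factor (1 - 0.5 z) = (1 - z/z0) (since 1/z0 = 0.5):
  P(z) = (1 - 0.5 z)(1 + (1.32) z + (-0.41) z^2)
  [check: z-coef 1.32 - (0.5) = 0.82; z^2-coef -0.41 - (0.5)(1.32) = -1.07; z^3-coef -(0.5)(-0.41) = 0.205.]
Remaining roots from the quadratic factor 1 + (1.32) z + (-0.41) z^2:
  Set 1 + (1.32) z + (-0.41) z^2 = 0, i.e. a z^2 + b z + c = 0 with a = -0.41, b = 1.32, c = 1.
  Discriminant D = b^2 - 4ac = (1.32)^2 - 4*(-0.41)*1 = 1.7424 - (-1.64) = 3.3824.
  D >= 0, so the roots are real: z = (-b +/- sqrt(D)) / (2a) = (-1.32 +/- 1.83913) / (-0.82).
    z_1 = (-1.32 + 1.83913) / (-0.82) = -0.6331,   |z_1| = 0.6331.
    z_2 = (-1.32 - 1.83913) / (-0.82) = 3.8526,   |z_2| = 3.8526.
Moduli of all roots: 2.0000, 0.6331, 3.8526.
All moduli strictly greater than 1? No.
Verdict: Not stationary.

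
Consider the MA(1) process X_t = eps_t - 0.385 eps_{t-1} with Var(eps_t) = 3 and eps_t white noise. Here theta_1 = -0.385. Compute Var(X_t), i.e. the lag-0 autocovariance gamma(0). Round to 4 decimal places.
\gamma(0) = 3.4447

For an MA(q) process X_t = eps_t + sum_i theta_i eps_{t-i} with
Var(eps_t) = sigma^2, the variance is
  gamma(0) = sigma^2 * (1 + sum_i theta_i^2).
  sum_i theta_i^2 = (-0.385)^2 = 0.148225.
  gamma(0) = 3 * (1 + 0.148225) = 3 * 1.148225 = 3.444675, which rounds to 3.4447.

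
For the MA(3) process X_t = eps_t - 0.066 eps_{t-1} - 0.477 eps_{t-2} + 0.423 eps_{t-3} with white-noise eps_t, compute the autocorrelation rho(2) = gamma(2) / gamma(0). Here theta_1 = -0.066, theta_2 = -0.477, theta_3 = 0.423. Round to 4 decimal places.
\rho(2) = -0.3579

For an MA(q) process with theta_0 = 1, the autocovariance is
  gamma(k) = sigma^2 * sum_{i=0..q-k} theta_i * theta_{i+k},
and rho(k) = gamma(k) / gamma(0). Sigma^2 cancels.
  numerator   = (1)*(-0.477) + (-0.066)*(0.423) = -0.504918.
  denominator = (1)^2 + (-0.066)^2 + (-0.477)^2 + (0.423)^2 = 1.410814.
  rho(2) = -0.504918 / 1.410814 = -0.3579.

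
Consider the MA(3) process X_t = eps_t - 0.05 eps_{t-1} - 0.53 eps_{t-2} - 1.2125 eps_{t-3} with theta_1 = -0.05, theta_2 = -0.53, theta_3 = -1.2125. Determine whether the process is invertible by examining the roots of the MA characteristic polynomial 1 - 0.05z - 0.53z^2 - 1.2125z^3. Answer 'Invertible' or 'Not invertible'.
\text{Not invertible}

The MA(q) characteristic polynomial is P(z) = 1 - 0.05z - 0.53z^2 - 1.2125z^3.
Invertibility requires all roots to lie outside the unit circle, i.e. |z| > 1 for every root.
Degree 3: look for a simple real root z0 first, then factor out (1 - z/z0) and solve the remaining quadratic.
Testing z0 = 0.8: P(0.8) = 1 + (-0.05)(0.8) + (-0.53)(0.8)^2 + (-1.2125)(0.8)^3
  = 1 + (-0.04) + (-0.3392) + (-0.6208) = 0.  So z_0 = 0.8 is a root, |z_0| = 0.8.
Divide out the factor (1 - 1.25 z) = (1 - z/z0) (since 1/z0 = 1.25):
  P(z) = (1 - 1.25 z)(1 + (1.2) z + (0.97) z^2)
  [check: z-coef 1.2 - (1.25) = -0.05; z^2-coef 0.97 - (1.25)(1.2) = -0.53; z^3-coef -(1.25)(0.97) = -1.2125.]
Remaining roots from the quadratic factor 1 + (1.2) z + (0.97) z^2:
  Set 1 + (1.2) z + (0.97) z^2 = 0, i.e. a z^2 + b z + c = 0 with a = 0.97, b = 1.2, c = 1.
  Discriminant D = b^2 - 4ac = (1.2)^2 - 4*(0.97)*1 = 1.44 - (3.88) = -2.44.
  D < 0, so the roots are the complex-conjugate pair z = (-b +/- i sqrt(-D)) / (2a) = -0.6186 +/- 0.8052i.
  For a conjugate pair |z|^2 = z * conj(z) = (product of roots) = c/a = 1/(0.97) = 1.030928, so |z| = sqrt(1.030928) = 1.0153 for both roots.
Moduli of all roots: 0.8000, 1.0153, 1.0153.
All moduli strictly greater than 1? No.
Verdict: Not invertible.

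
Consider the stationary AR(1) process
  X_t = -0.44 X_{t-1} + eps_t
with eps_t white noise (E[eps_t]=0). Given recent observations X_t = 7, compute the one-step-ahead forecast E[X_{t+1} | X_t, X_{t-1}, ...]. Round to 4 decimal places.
E[X_{t+1} \mid \mathcal F_t] = -3.0800

For an AR(p) model X_t = c + sum_i phi_i X_{t-i} + eps_t, the
one-step-ahead conditional mean is
  E[X_{t+1} | X_t, ...] = c + sum_i phi_i X_{t+1-i}.
Substitute known values:
  E[X_{t+1} | ...] = (-0.44) * (7)
                   = -3.0800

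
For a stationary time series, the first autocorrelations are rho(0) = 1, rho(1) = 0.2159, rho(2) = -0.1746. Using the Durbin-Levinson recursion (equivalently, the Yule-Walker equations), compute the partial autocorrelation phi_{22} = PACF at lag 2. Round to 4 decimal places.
\phi_{22} = -0.2320

The PACF at lag k is phi_{kk}, the last component of the solution
to the Yule-Walker system G_k phi = r_k where
  (G_k)_{ij} = rho(|i - j|), (r_k)_i = rho(i), i,j = 1..k.
Equivalently, Durbin-Levinson gives phi_{kk} iteratively:
  phi_{11} = rho(1)
  phi_{kk} = [rho(k) - sum_{j=1..k-1} phi_{k-1,j} rho(k-j)]
            / [1 - sum_{j=1..k-1} phi_{k-1,j} rho(j)],
  phi_{k,j} = phi_{k-1,j} - phi_{kk} phi_{k-1,k-j},  j = 1..k-1.
Step k = 1:
  phi_11 = rho(1) = 0.2159.
Step k = 2:
  phi_22 = [rho(2) - phi_11 rho(1)] / [1 - phi_11 rho(1)] = [-0.1746 - (0.2159)(0.2159)] / [1 - (0.2159)(0.2159)]
         = -0.22121281 / 0.95338719 = -0.232.
Therefore phi_{22} = -0.2320.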